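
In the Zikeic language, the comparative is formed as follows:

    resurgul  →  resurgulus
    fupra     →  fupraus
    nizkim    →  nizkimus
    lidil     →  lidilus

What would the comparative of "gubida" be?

Every pair shown (resurgul → resurgulus, fupra → fupraus, nizkim → nizkimus, …) follows the same rule: add -us.
So gubida → gubidaus.

gubidaus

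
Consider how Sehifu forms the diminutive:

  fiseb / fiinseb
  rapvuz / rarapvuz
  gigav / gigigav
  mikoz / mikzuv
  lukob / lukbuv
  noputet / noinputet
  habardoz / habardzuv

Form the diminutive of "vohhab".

lukob and fiseb both end in -b yet inflect differently (lukbuv, fiinseb), so the final letter is not what conditions the rule; the last vowel is.
"vohhab" has last vowel 'a'. The one such stem in the data (gigav → gigigav) repeats the first consonant+vowel as a prefix (as does rapvuz), so the same rule applies.
So vohhab → vovohhab.

vovohhab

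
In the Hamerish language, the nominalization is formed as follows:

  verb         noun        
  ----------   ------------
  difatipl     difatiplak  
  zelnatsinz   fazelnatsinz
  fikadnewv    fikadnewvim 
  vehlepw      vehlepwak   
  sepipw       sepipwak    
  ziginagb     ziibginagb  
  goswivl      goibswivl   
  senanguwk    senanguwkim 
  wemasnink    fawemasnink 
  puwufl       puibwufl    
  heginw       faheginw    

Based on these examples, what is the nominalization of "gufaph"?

gufaphak

"gufaph" has second-to-last letter 'p'. The stems whose second-to-last letter is 'p' (sepipw → sepipwak, difatipl → difatiplak, vehlepw → vehlepwak) add -ak.
The other patterns: stems whose second-to-last letter is 'w' add -im; stems whose second-to-last letter is 'n' add the prefix fa-; stems whose second-to-last letter is 'f', 'g' or 'v' insert -ib- after the first vowel.
So gufaph → gufaphak.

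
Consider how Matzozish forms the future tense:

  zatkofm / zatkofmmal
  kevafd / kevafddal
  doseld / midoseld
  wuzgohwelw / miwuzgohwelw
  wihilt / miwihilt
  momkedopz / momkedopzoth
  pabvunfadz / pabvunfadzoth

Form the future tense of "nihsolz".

minihsolz

kevafd and doseld both end in -d yet inflect differently (kevafddal, midoseld), so the final letter is not what conditions the rule; the second-to-last letter is.
"nihsolz" has second-to-last letter 'l'. The stems whose second-to-last letter is 'l' (doseld → midoseld, wuzgohwelw → miwuzgohwelw, wihilt → miwihilt) add the prefix mi-.
So nihsolz → minihsolz.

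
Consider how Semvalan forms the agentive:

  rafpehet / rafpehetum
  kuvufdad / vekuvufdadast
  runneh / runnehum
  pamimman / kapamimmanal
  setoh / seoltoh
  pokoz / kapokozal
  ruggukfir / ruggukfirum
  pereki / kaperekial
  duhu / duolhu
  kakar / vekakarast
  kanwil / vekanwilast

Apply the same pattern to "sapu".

ruggukfir and kakar both end in -r yet inflect differently (ruggukfirum, vekakarast), so the final letter is not what conditions the rule; the first letter is.
"sapu" begins with s-. The one such stem in the data (setoh → seoltoh) inserts -ol- after the first vowel (as does duhu), so the same rule applies.
The other patterns: stems beginning with r- add -um; stems beginning with k- add ve- … -ast around the stem; stems beginning with p- add ka- … -al around the stem.
So sapu → saolpu.

saolpu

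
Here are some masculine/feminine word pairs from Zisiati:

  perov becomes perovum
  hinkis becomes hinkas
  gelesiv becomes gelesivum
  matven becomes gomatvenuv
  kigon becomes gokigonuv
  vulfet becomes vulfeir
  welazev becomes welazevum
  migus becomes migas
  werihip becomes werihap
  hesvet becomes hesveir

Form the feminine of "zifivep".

zifivap

hesvet and welazev both have last vowel 'e' yet inflect differently (hesveir, welazevum), so the last vowel is not what conditions the rule; the final letter is.
"zifivep" ends in -p. The one such stem in the data (werihip → werihap) changes the last vowel to 'a' (as do hinkis, migus), so the same rule applies.
The other patterns: stems ending in -t drop the final letter and add -ir; stems ending in -v add -um; stems ending in -n add go- … -uv around the stem.
So zifivep → zifivap.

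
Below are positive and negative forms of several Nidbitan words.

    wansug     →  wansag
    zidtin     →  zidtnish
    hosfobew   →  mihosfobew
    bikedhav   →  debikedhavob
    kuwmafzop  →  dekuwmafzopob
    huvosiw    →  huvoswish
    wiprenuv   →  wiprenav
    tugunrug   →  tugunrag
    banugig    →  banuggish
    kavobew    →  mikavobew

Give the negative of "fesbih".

"fesbih" has last vowel 'i'. The stems whose last vowel is 'i' (huvosiw → huvoswish, banugig → banuggish, zidtin → zidtnish) delete the last vowel and add -ish.
The other patterns: stems whose last vowel is 'a' or 'o' add de- … -ob around the stem; stems whose last vowel is 'e' add the prefix mi-; stems whose last vowel is 'u' change the last vowel to 'a'.
So fesbih → fesbhish.

fesbhish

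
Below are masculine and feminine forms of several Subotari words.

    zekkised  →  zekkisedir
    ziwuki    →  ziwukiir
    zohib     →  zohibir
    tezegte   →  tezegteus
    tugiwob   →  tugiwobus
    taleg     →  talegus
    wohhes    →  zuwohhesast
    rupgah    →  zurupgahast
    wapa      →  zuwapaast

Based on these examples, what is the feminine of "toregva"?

toregvaus

zohib and tugiwob both end in -b yet inflect differently (zohibir, tugiwobus), so the final letter is not what conditions the rule; the first letter is.
"toregva" begins with t-. The stems beginning with t- (tezegte → tezegteus, tugiwob → tugiwobus, taleg → talegus) add -us.
So toregva → toregvaus.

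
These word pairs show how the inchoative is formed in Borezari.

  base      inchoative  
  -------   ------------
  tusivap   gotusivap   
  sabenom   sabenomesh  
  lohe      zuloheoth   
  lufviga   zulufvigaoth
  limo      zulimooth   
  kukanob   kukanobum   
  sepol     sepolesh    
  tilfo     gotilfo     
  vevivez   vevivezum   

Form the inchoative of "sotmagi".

"sotmagi" begins with s-. The stems beginning with s- (sepol → sepolesh, sabenom → sabenomesh) add -esh.
The other patterns: stems beginning with t- add the prefix go-; stems beginning with l- add zu- … -oth around the stem; stems beginning with k- or v- add -um.
So sotmagi → sotmagiesh.

sotmagiesh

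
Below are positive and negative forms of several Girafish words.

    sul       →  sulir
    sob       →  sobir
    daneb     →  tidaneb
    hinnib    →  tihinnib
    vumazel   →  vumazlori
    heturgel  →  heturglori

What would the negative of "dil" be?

dilir

"dil" has 1 vowel. The stems with 1 vowel (sul → sulir, sob → sobir) add -ir.
The other patterns: stems with 2 vowels add the prefix ti-; stems with 3 vowels delete the last vowel and add -ori.
So dil → dilir.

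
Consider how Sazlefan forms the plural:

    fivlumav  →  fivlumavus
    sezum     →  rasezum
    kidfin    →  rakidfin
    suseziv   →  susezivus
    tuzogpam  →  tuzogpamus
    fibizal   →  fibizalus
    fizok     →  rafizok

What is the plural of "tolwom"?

ratolwom

tuzogpam and sezum both end in -m yet inflect differently (tuzogpamus, rasezum), so the final letter is not what conditions the rule; the number of vowels is.
"tolwom" has 2 vowels. The stems with 2 vowels (sezum → rasezum, kidfin → rakidfin, fizok → rafizok) add the prefix ra-.
The other pattern: stems with 3 vowels add -us.
So tolwom → ratolwom.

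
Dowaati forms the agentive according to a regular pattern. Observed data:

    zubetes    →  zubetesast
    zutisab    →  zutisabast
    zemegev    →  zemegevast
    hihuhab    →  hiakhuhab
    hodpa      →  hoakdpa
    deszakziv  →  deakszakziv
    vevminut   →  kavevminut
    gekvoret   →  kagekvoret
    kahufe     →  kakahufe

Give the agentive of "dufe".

duakfe

"dufe" begins with d-. The one such stem in the data (deszakziv → deakszakziv) inserts -ak- after the first vowel (as do hihuhab, hodpa), so the same rule applies.
The other patterns: stems beginning with z- add -ast; stems beginning with g-, k- or v- add the prefix ka-.
So dufe → duakfe.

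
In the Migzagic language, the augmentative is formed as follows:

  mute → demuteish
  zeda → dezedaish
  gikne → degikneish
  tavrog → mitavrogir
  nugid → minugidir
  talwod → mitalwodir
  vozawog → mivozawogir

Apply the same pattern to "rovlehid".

mirovlehidir

mute and tavrog both have 2 vowels yet inflect differently (demuteish, mitavrogir), so the number of vowels is not what conditions the rule; whether the stem ends in a vowel or a consonant is.
"rovlehid" ends in a consonant. The stems ending in a consonant (tavrog → mitavrogir, nugid → minugidir, talwod → mitalwodir) add mi- … -ir around the stem.
So rovlehid → mirovlehidir.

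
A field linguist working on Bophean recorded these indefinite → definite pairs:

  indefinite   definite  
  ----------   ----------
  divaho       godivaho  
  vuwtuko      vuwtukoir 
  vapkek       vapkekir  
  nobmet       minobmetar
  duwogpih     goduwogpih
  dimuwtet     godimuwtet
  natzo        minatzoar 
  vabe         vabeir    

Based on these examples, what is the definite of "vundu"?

divaho and vuwtuko both end in -o yet inflect differently (godivaho, vuwtukoir), so the final letter is not what conditions the rule; the first letter is.
"vundu" begins with v-. The stems beginning with v- (vabe → vabeir, vuwtuko → vuwtukoir, vapkek → vapkekir) add -ir.
The other patterns: stems beginning with d- add the prefix go-; stems beginning with n- add mi- … -ar around the stem.
So vundu → vunduir.

vunduir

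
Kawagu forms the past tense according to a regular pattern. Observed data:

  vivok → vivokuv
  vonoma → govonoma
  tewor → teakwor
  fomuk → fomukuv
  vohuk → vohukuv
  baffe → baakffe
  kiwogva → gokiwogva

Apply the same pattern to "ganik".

ganikuv

vivok and tewor both have last vowel 'o' yet inflect differently (vivokuv, teakwor), so the last vowel is not what conditions the rule; the final letter is.
"ganik" ends in -k. The stems ending in -k (vohuk → vohukuv, vivok → vivokuv, fomuk → fomukuv) add -uv.
So ganik → ganikuv.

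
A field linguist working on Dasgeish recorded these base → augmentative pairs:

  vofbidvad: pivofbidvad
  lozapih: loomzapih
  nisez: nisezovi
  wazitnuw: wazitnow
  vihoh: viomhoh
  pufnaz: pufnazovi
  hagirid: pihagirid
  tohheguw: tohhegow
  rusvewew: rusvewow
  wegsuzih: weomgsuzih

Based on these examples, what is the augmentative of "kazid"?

pikazid

rusvewew and nisez both have last vowel 'e' yet inflect differently (rusvewow, nisezovi), so the last vowel is not what conditions the rule; the final letter is.
"kazid" ends in -d. The stems ending in -d (hagirid → pihagirid, vofbidvad → pivofbidvad) add the prefix pi-.
So kazid → pikazid.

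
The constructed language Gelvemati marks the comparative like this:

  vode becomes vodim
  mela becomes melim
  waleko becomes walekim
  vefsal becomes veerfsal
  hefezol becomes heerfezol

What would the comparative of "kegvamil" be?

keergvamil

"kegvamil" ends in a consonant. The stems ending in a consonant (vefsal → veerfsal, hefezol → heerfezol) insert -er- after the first vowel.
So kegvamil → keergvamil.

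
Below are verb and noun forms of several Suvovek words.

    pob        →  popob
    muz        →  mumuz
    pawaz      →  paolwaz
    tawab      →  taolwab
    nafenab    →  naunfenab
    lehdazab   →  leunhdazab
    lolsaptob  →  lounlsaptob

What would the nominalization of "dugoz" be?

duolgoz

muz and pawaz both end in -z yet inflect differently (mumuz, paolwaz), so the final letter is not what conditions the rule; the number of vowels is.
"dugoz" has 2 vowels. The stems with 2 vowels (pawaz → paolwaz, tawab → taolwab) insert -ol- after the first vowel.
The other patterns: stems with 1 vowel repeat the first consonant+vowel as a prefix; stems with 3 vowels insert -un- after the first vowel.
So dugoz → duolgoz.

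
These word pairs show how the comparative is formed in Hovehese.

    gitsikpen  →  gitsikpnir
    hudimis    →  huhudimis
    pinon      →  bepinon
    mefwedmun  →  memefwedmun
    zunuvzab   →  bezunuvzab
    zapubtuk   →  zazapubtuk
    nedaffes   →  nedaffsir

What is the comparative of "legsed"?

legsdir

mefwedmun and pinon both end in -n yet inflect differently (memefwedmun, bepinon), so the final letter is not what conditions the rule; the last vowel is.
"legsed" has last vowel 'e'. The stems whose last vowel is 'e' (nedaffes → nedaffsir, gitsikpen → gitsikpnir) delete the last vowel and add -ir.
The other patterns: stems whose last vowel is 'i' or 'u' repeat the first consonant+vowel as a prefix; stems whose last vowel is 'a' or 'o' add the prefix be-.
So legsed → legsdir.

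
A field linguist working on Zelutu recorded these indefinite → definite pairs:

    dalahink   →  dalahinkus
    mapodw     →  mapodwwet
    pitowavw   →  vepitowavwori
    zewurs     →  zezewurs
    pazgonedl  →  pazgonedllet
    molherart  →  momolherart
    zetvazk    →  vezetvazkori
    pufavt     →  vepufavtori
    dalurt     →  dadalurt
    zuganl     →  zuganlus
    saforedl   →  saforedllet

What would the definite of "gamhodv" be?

zuganl and pazgonedl both end in -l yet inflect differently (zuganlus, pazgonedllet), so the final letter is not what conditions the rule; the second-to-last letter is.
"gamhodv" has second-to-last letter 'd'. The stems whose second-to-last letter is 'd' (pazgonedl → pazgonedllet, saforedl → saforedllet, mapodw → mapodwwet) double the final consonant and add -et.
So gamhodv → gamhodvvet.

gamhodvvet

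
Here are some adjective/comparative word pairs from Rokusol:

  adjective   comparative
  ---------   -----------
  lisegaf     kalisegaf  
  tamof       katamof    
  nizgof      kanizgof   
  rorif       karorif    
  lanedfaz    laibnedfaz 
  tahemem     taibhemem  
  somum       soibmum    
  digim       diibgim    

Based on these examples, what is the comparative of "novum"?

noibvum

lisegaf and lanedfaz both have last vowel 'a' yet inflect differently (kalisegaf, laibnedfaz), so the last vowel is not what conditions the rule; the final letter is.
"novum" ends in -m. The stems ending in -m (tahemem → taibhemem, somum → soibmum, digim → diibgim) insert -ib- after the first vowel.
So novum → noibvum.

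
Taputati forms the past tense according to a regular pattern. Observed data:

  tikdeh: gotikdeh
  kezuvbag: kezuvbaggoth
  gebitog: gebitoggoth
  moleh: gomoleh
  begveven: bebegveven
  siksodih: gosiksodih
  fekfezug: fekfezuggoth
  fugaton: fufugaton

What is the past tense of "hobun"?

hohobun

begveven and moleh both have last vowel 'e' yet inflect differently (bebegveven, gomoleh), so the last vowel is not what conditions the rule; the final letter is.
"hobun" ends in -n. The stems ending in -n (fugaton → fufugaton, begveven → bebegveven) repeat the first consonant+vowel as a prefix.
So hobun → hohobun.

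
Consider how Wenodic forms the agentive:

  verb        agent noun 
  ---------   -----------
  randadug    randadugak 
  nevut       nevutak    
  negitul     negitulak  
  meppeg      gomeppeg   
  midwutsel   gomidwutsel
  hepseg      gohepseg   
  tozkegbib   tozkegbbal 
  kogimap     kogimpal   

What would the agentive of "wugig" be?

wuggal

randadug and meppeg both end in -g yet inflect differently (randadugak, gomeppeg), so the final letter is not what conditions the rule; the last vowel is.
"wugig" has last vowel 'i'. The one such stem in the data (tozkegbib → tozkegbbal) deletes the last vowel and adds -al (as does kogimap), so the same rule applies.
So wugig → wuggal.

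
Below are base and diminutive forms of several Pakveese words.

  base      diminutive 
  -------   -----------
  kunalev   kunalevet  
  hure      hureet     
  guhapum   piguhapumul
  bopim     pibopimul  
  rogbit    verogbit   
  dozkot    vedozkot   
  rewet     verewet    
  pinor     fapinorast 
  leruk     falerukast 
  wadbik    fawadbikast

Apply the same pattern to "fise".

"fise" ends in -e. The one such stem in the data (hure → hureet) adds -et, so the same rule applies.
So fise → fiseet.

fiseet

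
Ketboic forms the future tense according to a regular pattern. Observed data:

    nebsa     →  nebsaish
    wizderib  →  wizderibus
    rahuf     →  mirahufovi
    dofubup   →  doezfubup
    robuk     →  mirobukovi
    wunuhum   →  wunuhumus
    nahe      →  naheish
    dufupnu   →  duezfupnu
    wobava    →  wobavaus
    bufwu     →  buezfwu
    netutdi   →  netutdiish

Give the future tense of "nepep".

wobava and nebsa both end in -a yet inflect differently (wobavaus, nebsaish), so the final letter is not what conditions the rule; the first letter is.
"nepep" begins with n-. The stems beginning with n- (netutdi → netutdiish, nebsa → nebsaish, nahe → naheish) add -ish.
The other patterns: stems beginning with w- add -us; stems beginning with r- add mi- … -ovi around the stem; stems beginning with b- or d- insert -ez- after the first vowel.
So nepep → nepepish.

nepepish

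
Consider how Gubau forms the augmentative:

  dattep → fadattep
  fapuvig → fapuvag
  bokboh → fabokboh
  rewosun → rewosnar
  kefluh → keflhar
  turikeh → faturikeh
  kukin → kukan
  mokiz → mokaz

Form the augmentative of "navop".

fanavop

kukin and rewosun both end in -n yet inflect differently (kukan, rewosnar), so the final letter is not what conditions the rule; the last vowel is.
"navop" has last vowel 'o'. The one such stem in the data (bokboh → fabokboh) adds the prefix fa-, so the same rule applies.
The other patterns: stems whose last vowel is 'i' change the last vowel to 'a'; stems whose last vowel is 'u' delete the last vowel and add -ar.
So navop → fanavop.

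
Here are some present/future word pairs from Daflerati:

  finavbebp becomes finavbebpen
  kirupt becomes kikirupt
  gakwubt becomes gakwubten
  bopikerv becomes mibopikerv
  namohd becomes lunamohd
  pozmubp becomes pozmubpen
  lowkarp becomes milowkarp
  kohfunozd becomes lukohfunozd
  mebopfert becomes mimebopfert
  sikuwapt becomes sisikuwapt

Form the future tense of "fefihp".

lufefihp

"fefihp" has second-to-last letter 'h'. The one such stem in the data (namohd → lunamohd) adds the prefix lu-, so the same rule applies.
So fefihp → lufefihp.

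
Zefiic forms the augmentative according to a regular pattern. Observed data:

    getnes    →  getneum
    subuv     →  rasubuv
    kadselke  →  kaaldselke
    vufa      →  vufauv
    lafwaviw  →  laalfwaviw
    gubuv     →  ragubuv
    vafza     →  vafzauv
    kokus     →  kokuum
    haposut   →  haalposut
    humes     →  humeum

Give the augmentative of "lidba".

lidbauv

gubuv and kokus both have last vowel 'u' yet inflect differently (ragubuv, kokuum), so the last vowel is not what conditions the rule; the final letter is.
"lidba" ends in -a. The stems ending in -a (vufa → vufauv, vafza → vafzauv) add -uv.
The other patterns: stems ending in -v add the prefix ra-; stems ending in -s drop the final letter and add -um; stems ending in -e, -t or -w insert -al- after the first vowel.
So lidba → lidbauv.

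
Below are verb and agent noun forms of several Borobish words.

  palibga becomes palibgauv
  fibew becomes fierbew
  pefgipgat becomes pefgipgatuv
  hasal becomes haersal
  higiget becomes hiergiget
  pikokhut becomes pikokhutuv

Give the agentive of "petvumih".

"petvumih" begins with p-. The stems beginning with p- (pefgipgat → pefgipgatuv, pikokhut → pikokhutuv, palibga → palibgauv) add -uv.
The other pattern: stems beginning with f- or h- insert -er- after the first vowel.
So petvumih → petvumihuv.

petvumihuv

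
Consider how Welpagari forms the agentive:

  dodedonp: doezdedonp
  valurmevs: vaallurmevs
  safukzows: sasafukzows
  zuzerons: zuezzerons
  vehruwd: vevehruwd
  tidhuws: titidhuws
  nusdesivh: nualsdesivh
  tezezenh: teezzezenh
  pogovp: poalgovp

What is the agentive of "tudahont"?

tuezdahont

zuzerons and tidhuws both end in -s yet inflect differently (zuezzerons, titidhuws), so the final letter is not what conditions the rule; the second-to-last letter is.
"tudahont" has second-to-last letter 'n'. The stems whose second-to-last letter is 'n' (zuzerons → zuezzerons, tezezenh → teezzezenh, dodedonp → doezdedonp) insert -ez- after the first vowel.
The other patterns: stems whose second-to-last letter is 'w' repeat the first consonant+vowel as a prefix; stems whose second-to-last letter is 'v' insert -al- after the first vowel.
So tudahont → tuezdahont.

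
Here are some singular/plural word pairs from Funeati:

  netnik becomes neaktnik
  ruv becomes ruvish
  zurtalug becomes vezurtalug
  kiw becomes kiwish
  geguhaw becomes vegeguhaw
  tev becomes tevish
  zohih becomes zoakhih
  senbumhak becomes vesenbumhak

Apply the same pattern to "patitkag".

vepatitkag

kiw and geguhaw both end in -w yet inflect differently (kiwish, vegeguhaw), so the final letter is not what conditions the rule; the number of vowels is.
"patitkag" has 3 vowels. The stems with 3 vowels (geguhaw → vegeguhaw, senbumhak → vesenbumhak, zurtalug → vezurtalug) add the prefix ve-.
So patitkag → vepatitkag.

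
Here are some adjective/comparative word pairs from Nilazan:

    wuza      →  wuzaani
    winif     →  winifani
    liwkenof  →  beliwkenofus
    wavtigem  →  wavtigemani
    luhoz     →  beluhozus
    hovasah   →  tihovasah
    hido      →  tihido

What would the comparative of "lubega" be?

winif and liwkenof both end in -f yet inflect differently (winifani, beliwkenofus), so the final letter is not what conditions the rule; the first letter is.
"lubega" begins with l-. The stems beginning with l- (luhoz → beluhozus, liwkenof → beliwkenofus) add be- … -us around the stem.
So lubega → belubegaus.

belubegaus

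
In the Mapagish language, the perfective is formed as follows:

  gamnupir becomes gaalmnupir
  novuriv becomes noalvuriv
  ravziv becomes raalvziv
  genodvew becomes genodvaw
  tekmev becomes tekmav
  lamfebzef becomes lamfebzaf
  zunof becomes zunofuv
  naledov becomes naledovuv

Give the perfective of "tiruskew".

novuriv and tekmev both end in -v yet inflect differently (noalvuriv, tekmav), so the final letter is not what conditions the rule; the last vowel is.
"tiruskew" has last vowel 'e'. The stems whose last vowel is 'e' (genodvew → genodvaw, tekmev → tekmav, lamfebzef → lamfebzaf) change the last vowel to 'a'.
So tiruskew → tiruskaw.

tiruskaw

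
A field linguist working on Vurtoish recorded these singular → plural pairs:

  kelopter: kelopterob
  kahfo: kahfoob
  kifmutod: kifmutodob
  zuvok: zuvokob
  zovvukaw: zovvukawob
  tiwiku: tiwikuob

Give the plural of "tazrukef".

tazrukefob

Every pair shown (kelopter → kelopterob, kahfo → kahfoob, kifmutod → kifmutodob, …) follows the same rule: add -ob.
So tazrukef → tazrukefob.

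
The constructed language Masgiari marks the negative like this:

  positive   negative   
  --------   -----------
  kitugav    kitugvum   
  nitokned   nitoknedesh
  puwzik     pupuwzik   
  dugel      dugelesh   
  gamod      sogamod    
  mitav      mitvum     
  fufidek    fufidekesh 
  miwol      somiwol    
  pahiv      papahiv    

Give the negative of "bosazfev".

mitav and pahiv both end in -v yet inflect differently (mitvum, papahiv), so the final letter is not what conditions the rule; the last vowel is.
"bosazfev" has last vowel 'e'. The stems whose last vowel is 'e' (dugel → dugelesh, fufidek → fufidekesh, nitokned → nitoknedesh) add -esh.
The other patterns: stems whose last vowel is 'o' add the prefix so-; stems whose last vowel is 'a' delete the last vowel and add -um; stems whose last vowel is 'i' repeat the first consonant+vowel as a prefix.
So bosazfev → bosazfevesh.

bosazfevesh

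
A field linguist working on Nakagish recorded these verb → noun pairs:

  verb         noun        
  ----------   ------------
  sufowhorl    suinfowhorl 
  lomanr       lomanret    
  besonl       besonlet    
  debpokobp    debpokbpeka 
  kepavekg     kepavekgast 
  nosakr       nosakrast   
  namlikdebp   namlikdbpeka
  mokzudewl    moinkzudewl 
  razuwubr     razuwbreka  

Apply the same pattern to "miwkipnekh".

razuwubr and nosakr both end in -r yet inflect differently (razuwbreka, nosakrast), so the final letter is not what conditions the rule; the second-to-last letter is.
"miwkipnekh" has second-to-last letter 'k'. The stems whose second-to-last letter is 'k' (kepavekg → kepavekgast, nosakr → nosakrast) add -ast.
The other patterns: stems whose second-to-last letter is 'b' delete the last vowel and add -eka; stems whose second-to-last letter is 'n' add -et; stems whose second-to-last letter is 'r' or 'w' insert -in- after the first vowel.
So miwkipnekh → miwkipnekhast.

miwkipnekhast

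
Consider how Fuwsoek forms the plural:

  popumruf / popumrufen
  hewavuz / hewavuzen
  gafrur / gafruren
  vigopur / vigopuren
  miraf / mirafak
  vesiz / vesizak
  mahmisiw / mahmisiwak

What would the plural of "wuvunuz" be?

wuvunuzen

popumruf and miraf both end in -f yet inflect differently (popumrufen, mirafak), so the final letter is not what conditions the rule; the last vowel is.
"wuvunuz" has last vowel 'u'. The stems whose last vowel is 'u' (popumruf → popumrufen, hewavuz → hewavuzen, gafrur → gafruren) add -en.
So wuvunuz → wuvunuzen.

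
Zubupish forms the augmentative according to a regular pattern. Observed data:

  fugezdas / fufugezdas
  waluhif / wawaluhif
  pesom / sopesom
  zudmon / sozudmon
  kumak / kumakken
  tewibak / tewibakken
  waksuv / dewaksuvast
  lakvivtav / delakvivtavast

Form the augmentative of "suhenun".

"suhenun" ends in -n. The one such stem in the data (zudmon → sozudmon) adds the prefix so-, so the same rule applies.
So suhenun → sosuhenun.

sosuhenun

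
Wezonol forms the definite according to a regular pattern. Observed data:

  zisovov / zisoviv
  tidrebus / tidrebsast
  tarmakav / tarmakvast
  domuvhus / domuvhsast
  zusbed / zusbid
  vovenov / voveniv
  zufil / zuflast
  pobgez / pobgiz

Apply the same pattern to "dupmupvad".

dupmupvdast

"dupmupvad" has last vowel 'a'. The one such stem in the data (tarmakav → tarmakvast) deletes the last vowel and adds -ast (as do tidrebus, domuvhus), so the same rule applies.
So dupmupvad → dupmupvdast.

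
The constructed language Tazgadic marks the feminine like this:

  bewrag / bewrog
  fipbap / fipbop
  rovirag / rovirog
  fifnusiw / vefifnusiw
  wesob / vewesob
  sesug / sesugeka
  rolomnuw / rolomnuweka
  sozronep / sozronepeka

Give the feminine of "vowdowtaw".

bewrag and sesug both end in -g yet inflect differently (bewrog, sesugeka), so the final letter is not what conditions the rule; the last vowel is.
"vowdowtaw" has last vowel 'a'. The stems whose last vowel is 'a' (bewrag → bewrog, fipbap → fipbop, rovirag → rovirog) change the last vowel to 'o'.
So vowdowtaw → vowdowtow.

vowdowtow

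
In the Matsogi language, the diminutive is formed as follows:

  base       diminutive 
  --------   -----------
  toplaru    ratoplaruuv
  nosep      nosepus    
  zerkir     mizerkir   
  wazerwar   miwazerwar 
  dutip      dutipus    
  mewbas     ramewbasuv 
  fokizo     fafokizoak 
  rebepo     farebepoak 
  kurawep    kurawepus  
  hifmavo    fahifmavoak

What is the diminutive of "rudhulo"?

zerkir and dutip both have last vowel 'i' yet inflect differently (mizerkir, dutipus), so the last vowel is not what conditions the rule; the final letter is.
"rudhulo" ends in -o. The stems ending in -o (fokizo → fafokizoak, rebepo → farebepoak, hifmavo → fahifmavoak) add fa- … -ak around the stem.
So rudhulo → farudhuloak.

farudhuloak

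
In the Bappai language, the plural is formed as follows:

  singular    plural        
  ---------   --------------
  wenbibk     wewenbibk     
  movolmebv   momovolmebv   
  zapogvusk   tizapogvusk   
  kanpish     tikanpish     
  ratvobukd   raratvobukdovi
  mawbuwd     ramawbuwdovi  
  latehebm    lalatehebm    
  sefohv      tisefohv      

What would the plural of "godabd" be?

gogodabd

sefohv and movolmebv both end in -v yet inflect differently (tisefohv, momovolmebv), so the final letter is not what conditions the rule; the second-to-last letter is.
"godabd" has second-to-last letter 'b'. The stems whose second-to-last letter is 'b' (movolmebv → momovolmebv, latehebm → lalatehebm, wenbibk → wewenbibk) repeat the first consonant+vowel as a prefix.
So godabd → gogodabd.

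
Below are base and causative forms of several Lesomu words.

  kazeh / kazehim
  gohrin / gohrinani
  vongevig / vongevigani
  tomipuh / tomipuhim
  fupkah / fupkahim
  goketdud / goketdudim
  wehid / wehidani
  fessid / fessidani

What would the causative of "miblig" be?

mibligani

fessid and goketdud both end in -d yet inflect differently (fessidani, goketdudim), so the final letter is not what conditions the rule; the last vowel is.
"miblig" has last vowel 'i'. The stems whose last vowel is 'i' (gohrin → gohrinani, vongevig → vongevigani, fessid → fessidani) add -ani.
The other pattern: stems whose last vowel is 'a', 'e' or 'u' add -im.
So miblig → mibligani.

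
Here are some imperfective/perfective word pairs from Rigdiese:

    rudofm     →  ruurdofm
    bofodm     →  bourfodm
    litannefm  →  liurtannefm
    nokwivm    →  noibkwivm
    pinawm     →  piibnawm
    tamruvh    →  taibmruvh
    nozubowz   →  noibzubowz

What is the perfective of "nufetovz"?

nuibfetovz

rudofm and nokwivm both end in -m yet inflect differently (ruurdofm, noibkwivm), so the final letter is not what conditions the rule; the second-to-last letter is.
"nufetovz" has second-to-last letter 'v'. The stems whose second-to-last letter is 'v' (nokwivm → noibkwivm, tamruvh → taibmruvh) insert -ib- after the first vowel.
The other pattern: stems whose second-to-last letter is 'd' or 'f' insert -ur- after the first vowel.
So nufetovz → nuibfetovz.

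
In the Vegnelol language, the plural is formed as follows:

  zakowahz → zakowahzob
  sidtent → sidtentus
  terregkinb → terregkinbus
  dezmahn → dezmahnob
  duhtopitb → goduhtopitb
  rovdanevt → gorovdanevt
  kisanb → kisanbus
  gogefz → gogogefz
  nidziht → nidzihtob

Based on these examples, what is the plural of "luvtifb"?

"luvtifb" has second-to-last letter 'f'. The one such stem in the data (gogefz → gogogefz) adds the prefix go-, so the same rule applies.
So luvtifb → goluvtifb.

goluvtifb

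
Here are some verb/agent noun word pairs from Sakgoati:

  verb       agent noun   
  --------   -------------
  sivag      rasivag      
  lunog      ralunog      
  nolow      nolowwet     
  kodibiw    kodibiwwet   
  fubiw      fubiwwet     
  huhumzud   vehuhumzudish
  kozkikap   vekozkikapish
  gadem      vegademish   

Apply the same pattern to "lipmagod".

lunog and nolow both have last vowel 'o' yet inflect differently (ralunog, nolowwet), so the last vowel is not what conditions the rule; the final letter is.
"lipmagod" ends in -d. The one such stem in the data (huhumzud → vehuhumzudish) adds ve- … -ish around the stem, so the same rule applies.
So lipmagod → velipmagodish.

velipmagodish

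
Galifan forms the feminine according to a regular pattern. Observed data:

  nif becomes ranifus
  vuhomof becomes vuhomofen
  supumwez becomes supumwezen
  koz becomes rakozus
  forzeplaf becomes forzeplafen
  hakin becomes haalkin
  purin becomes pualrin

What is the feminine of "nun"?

nif and vuhomof both end in -f yet inflect differently (ranifus, vuhomofen), so the final letter is not what conditions the rule; the number of vowels is.
"nun" has 1 vowel. The stems with 1 vowel (koz → rakozus, nif → ranifus) add ra- … -us around the stem.
So nun → ranunus.

ranunus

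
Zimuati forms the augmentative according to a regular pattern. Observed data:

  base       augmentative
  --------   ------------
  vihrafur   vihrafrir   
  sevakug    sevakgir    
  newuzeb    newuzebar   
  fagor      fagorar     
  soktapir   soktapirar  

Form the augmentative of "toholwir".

toholwirar

vihrafur and fagor both end in -r yet inflect differently (vihrafrir, fagorar), so the final letter is not what conditions the rule; the last vowel is.
"toholwir" has last vowel 'i'. The one such stem in the data (soktapir → soktapirar) adds -ar, so the same rule applies.
So toholwir → toholwirar.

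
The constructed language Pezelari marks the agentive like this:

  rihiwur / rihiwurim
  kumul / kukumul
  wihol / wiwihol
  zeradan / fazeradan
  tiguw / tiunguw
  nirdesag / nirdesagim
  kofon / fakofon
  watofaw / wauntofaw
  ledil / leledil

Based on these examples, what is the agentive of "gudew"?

guundew

"gudew" ends in -w. The stems ending in -w (tiguw → tiunguw, watofaw → wauntofaw) insert -un- after the first vowel.
So gudew → guundew.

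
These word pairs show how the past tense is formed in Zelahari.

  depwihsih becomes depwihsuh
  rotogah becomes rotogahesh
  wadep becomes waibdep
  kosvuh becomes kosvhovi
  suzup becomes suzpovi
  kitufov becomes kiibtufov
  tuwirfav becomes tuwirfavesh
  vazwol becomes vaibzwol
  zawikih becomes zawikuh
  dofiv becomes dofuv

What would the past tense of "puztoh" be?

puibztoh

kosvuh and depwihsih both end in -h yet inflect differently (kosvhovi, depwihsuh), so the final letter is not what conditions the rule; the last vowel is.
"puztoh" has last vowel 'o'. The stems whose last vowel is 'o' (kitufov → kiibtufov, vazwol → vaibzwol) insert -ib- after the first vowel.
The other patterns: stems whose last vowel is 'u' delete the last vowel and add -ovi; stems whose last vowel is 'i' change the last vowel to 'u'; stems whose last vowel is 'a' add -esh.
So puztoh → puibztoh.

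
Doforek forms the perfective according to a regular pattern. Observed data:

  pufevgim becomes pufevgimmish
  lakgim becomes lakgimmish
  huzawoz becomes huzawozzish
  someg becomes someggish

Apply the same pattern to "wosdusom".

wosdusommish

Every pair shown (pufevgim → pufevgimmish, lakgim → lakgimmish, huzawoz → huzawozzish, …) follows the same rule: double the final consonant and add -ish.
So wosdusom → wosdusommish.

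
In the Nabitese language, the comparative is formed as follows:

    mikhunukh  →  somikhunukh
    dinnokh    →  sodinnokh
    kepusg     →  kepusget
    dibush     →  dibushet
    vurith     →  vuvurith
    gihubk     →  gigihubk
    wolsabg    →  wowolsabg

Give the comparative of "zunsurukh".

sozunsurukh

"zunsurukh" has second-to-last letter 'k'. The stems whose second-to-last letter is 'k' (mikhunukh → somikhunukh, dinnokh → sodinnokh) add the prefix so-.
So zunsurukh → sozunsurukh.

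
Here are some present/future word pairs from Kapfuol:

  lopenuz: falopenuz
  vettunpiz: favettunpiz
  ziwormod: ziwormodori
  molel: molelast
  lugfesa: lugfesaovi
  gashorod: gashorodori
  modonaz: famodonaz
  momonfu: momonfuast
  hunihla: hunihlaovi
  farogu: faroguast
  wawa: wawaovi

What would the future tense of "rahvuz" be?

farahvuz

lugfesa and modonaz both have last vowel 'a' yet inflect differently (lugfesaovi, famodonaz), so the last vowel is not what conditions the rule; the final letter is.
"rahvuz" ends in -z. The stems ending in -z (modonaz → famodonaz, lopenuz → falopenuz, vettunpiz → favettunpiz) add the prefix fa-.
The other patterns: stems ending in -a add -ovi; stems ending in -d add -ori; stems ending in -l or -u add -ast.
So rahvuz → farahvuz.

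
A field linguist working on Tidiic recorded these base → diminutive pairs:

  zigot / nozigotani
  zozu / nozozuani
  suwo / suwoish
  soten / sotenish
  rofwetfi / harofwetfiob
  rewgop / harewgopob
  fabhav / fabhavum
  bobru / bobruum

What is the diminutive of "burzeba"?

zozu and bobru both end in -u yet inflect differently (nozozuani, bobruum), so the final letter is not what conditions the rule; the first letter is.
"burzeba" begins with b-. The one such stem in the data (bobru → bobruum) adds -um, so the same rule applies.
The other patterns: stems beginning with z- add no- … -ani around the stem; stems beginning with s- add -ish; stems beginning with r- add ha- … -ob around the stem.
So burzeba → burzebaum.

burzebaum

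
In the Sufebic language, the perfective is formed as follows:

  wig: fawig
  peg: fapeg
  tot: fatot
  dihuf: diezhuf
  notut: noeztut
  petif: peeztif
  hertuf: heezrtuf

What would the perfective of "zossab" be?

"zossab" has 2 vowels. The stems with 2 vowels (dihuf → diezhuf, notut → noeztut, petif → peeztif) insert -ez- after the first vowel.
The other pattern: stems with 1 vowel add the prefix fa-.
So zossab → zoezssab.

zoezssab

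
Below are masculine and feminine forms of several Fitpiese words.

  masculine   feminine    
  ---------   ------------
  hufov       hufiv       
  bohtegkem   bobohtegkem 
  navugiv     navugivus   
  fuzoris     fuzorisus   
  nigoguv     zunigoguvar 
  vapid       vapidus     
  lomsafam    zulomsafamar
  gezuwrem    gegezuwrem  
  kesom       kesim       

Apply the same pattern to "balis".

balisus

"balis" has last vowel 'i'. The stems whose last vowel is 'i' (navugiv → navugivus, vapid → vapidus, fuzoris → fuzorisus) add -us.
So balis → balisus.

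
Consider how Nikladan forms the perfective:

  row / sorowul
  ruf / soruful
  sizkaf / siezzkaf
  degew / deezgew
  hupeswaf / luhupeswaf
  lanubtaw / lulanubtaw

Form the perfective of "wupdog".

wuezpdog

ruf and sizkaf both end in -f yet inflect differently (soruful, siezzkaf), so the final letter is not what conditions the rule; the number of vowels is.
"wupdog" has 2 vowels. The stems with 2 vowels (sizkaf → siezzkaf, degew → deezgew) insert -ez- after the first vowel.
The other patterns: stems with 1 vowel add so- … -ul around the stem; stems with 3 vowels add the prefix lu-.
So wupdog → wuezpdog.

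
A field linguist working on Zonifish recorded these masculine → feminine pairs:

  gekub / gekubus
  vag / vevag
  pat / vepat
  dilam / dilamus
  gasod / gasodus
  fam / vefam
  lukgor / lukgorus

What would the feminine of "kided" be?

kidedus

dilam and fam both end in -m yet inflect differently (dilamus, vefam), so the final letter is not what conditions the rule; the number of vowels is.
"kided" has 2 vowels. The stems with 2 vowels (dilam → dilamus, gekub → gekubus, gasod → gasodus) add -us.
So kided → kidedus.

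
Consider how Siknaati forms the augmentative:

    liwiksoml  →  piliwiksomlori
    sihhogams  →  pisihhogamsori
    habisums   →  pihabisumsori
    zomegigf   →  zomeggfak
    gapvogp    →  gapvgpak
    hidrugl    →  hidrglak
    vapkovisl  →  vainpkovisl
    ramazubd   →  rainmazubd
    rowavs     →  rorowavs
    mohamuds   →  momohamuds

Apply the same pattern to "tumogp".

tumgpak

liwiksoml and hidrugl both end in -l yet inflect differently (piliwiksomlori, hidrglak), so the final letter is not what conditions the rule; the second-to-last letter is.
"tumogp" has second-to-last letter 'g'. The stems whose second-to-last letter is 'g' (zomegigf → zomeggfak, gapvogp → gapvgpak, hidrugl → hidrglak) delete the last vowel and add -ak.
The other patterns: stems whose second-to-last letter is 'm' add pi- … -ori around the stem; stems whose second-to-last letter is 'b' or 's' insert -in- after the first vowel; stems whose second-to-last letter is 'd' or 'v' repeat the first consonant+vowel as a prefix.
So tumogp → tumgpak.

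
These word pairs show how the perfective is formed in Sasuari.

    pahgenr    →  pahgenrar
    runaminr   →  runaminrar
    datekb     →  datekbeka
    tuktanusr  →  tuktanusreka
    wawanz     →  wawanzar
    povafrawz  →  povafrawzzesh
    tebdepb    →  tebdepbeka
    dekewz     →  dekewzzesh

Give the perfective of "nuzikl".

nuzikleka

povafrawz and wawanz both end in -z yet inflect differently (povafrawzzesh, wawanzar), so the final letter is not what conditions the rule; the second-to-last letter is.
"nuzikl" has second-to-last letter 'k'. The one such stem in the data (datekb → datekbeka) adds -eka, so the same rule applies.
So nuzikl → nuzikleka.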